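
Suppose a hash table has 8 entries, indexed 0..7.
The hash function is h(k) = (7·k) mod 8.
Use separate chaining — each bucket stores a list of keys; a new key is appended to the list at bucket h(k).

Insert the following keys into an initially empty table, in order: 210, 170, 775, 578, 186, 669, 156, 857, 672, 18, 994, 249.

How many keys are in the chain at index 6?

210 -> bucket 6
170 -> bucket 6 (collision)
775 -> bucket 1
578 -> bucket 6 (collision)
186 -> bucket 6 (collision)
669 -> bucket 3
156 -> bucket 4
857 -> bucket 7
672 -> bucket 0
18 -> bucket 6 (collision)
994 -> bucket 6 (collision)
249 -> bucket 7 (collision)
Final buckets:
0: 672
1: 775
2: .
3: 669
4: 156
5: .
6: 210 -> 170 -> 578 -> 186 -> 18 -> 994
7: 857 -> 249

6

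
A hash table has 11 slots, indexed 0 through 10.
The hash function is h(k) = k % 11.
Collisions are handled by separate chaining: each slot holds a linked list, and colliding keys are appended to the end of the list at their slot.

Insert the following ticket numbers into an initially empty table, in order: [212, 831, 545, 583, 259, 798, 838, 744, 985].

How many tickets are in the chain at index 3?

Insert 212: h=3, bucket 3 empty -> new chain.
Insert 831: h=6, bucket 6 empty -> new chain.
Insert 545: h=6, bucket 6 nonempty -> append to chain.
Insert 583: h=0, bucket 0 empty -> new chain.
Insert 259: h=6, bucket 6 nonempty -> append to chain.
Insert 798: h=6, bucket 6 nonempty -> append to chain.
Insert 838: h=2, bucket 2 empty -> new chain.
Insert 744: h=7, bucket 7 empty -> new chain.
Insert 985: h=6, bucket 6 nonempty -> append to chain.
Final buckets:
0: 583
1: —
2: 838
3: 212
4: —
5: —
6: 831 -> 545 -> 259 -> 798 -> 985
7: 744
8: —
9: —
10: —

1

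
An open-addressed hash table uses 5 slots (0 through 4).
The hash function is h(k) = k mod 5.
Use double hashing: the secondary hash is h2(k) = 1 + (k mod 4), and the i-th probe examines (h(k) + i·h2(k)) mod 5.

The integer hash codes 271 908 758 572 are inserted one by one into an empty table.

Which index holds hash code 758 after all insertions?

271 hashes to 1; slot 1 is free -> place at 1.
908 hashes to 3; slot 3 is free -> place at 3.
758 hashes to 3, h2=3; 3,1 taken -> place at 4.
572 hashes to 2; slot 2 is free -> place at 2.
Table: [∅, 271, 572, 908, 758]

4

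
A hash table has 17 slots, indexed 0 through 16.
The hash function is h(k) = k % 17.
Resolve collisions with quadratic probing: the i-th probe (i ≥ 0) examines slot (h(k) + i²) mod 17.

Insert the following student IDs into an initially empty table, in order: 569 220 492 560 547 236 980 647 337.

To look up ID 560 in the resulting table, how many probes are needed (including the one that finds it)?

569: h=8 -> slot 8
220: h=16 -> slot 16
492: h=16, probe 16,0 -> slot 0
560: h=16, probe 16,0,3 -> slot 3
547: h=3, probe 3,4 -> slot 4
236: h=15 -> slot 15
980: h=11 -> slot 11
647: h=1 -> slot 1
337: h=14 -> slot 14
Table: [492, 647, -, 560, 547, -, -, -, 569, -, -, 980, -, -, 337, 236, 220]
Lookup 560: h=16, probe 16,0,3 → found at 3.

3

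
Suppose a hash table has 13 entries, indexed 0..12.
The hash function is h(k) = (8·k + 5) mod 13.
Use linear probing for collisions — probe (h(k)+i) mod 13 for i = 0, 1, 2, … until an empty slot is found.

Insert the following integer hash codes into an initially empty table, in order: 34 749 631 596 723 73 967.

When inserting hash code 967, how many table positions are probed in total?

3

34: h=4 => slot 4
749: h=4, probe 4,5 => slot 5
631: h=9 => slot 9
596: h=2 => slot 2
723: h=4, probe 4,5,6 => slot 6
73: h=4, probe 4,5,6,7 => slot 7
967: h=6, probe 6,7,8 => slot 8
Table: [∅, ∅, 596, ∅, 34, 749, 723, 73, 967, 631, ∅, ∅, ∅]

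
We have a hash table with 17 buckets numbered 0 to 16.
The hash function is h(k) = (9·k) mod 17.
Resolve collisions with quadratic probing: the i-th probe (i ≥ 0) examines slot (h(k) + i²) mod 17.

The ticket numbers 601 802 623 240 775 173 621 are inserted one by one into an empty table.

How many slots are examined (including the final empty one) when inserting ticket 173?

2

601 hashes to 3; slot 3 is free → place at 3.
802 hashes to 10; slot 10 is free → place at 10.
623 hashes to 14; slot 14 is free → place at 14.
240 hashes to 1; slot 1 is free → place at 1.
775 hashes to 5; slot 5 is free → place at 5.
173 hashes to 10; 10 taken → place at 11.
621 hashes to 13; slot 13 is free → place at 13.
Table: [., 240, ., 601, ., 775, ., ., ., ., 802, 173, ., 621, 623, ., .]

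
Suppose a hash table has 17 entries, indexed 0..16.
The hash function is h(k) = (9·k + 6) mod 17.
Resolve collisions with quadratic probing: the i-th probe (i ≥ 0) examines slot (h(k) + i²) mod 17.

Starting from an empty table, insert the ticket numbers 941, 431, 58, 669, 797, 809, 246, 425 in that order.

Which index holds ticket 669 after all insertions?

Insert 941: h=9, slot 9 empty -> index 9.
Insert 431: h=9, slot 9 occupied -> index 10.
Insert 58: h=1, slot 1 empty -> index 1.
Insert 669: h=9, slots 9,10 occupied -> index 13.
Insert 797: h=5, slot 5 empty -> index 5.
Insert 809: h=11, slot 11 empty -> index 11.
Insert 246: h=10, slots 10,11 occupied -> index 14.
Insert 425: h=6, slot 6 empty -> index 6.
Table: [-, 58, -, -, -, 797, 425, -, -, 941, 431, 809, -, 669, 246, -, -]

13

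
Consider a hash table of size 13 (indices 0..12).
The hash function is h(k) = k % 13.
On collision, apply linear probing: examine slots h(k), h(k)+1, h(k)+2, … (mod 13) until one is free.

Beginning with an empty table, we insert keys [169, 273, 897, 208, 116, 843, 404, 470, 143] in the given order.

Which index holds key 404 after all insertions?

4

169: h=0 => slot 0
273: h=0, probe 0,1 => slot 1
897: h=0, probe 0,1,2 => slot 2
208: h=0, probe 0,1,2,3 => slot 3
116: h=12 => slot 12
843: h=11 => slot 11
404: h=1, probe 1,2,3,4 => slot 4
470: h=2, probe 2,3,4,5 => slot 5
143: h=0, probe 0,1,2,3,4,5,6 => slot 6
Table: [169, 273, 897, 208, 404, 470, 143, —, —, —, —, 843, 116]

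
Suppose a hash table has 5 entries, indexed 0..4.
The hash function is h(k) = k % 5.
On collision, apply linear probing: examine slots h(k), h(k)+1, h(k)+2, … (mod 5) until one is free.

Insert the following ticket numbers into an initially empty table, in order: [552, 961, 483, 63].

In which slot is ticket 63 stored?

4

Insert 552: h=2, slot 2 empty => index 2.
Insert 961: h=1, slot 1 empty => index 1.
Insert 483: h=3, slot 3 empty => index 3.
Insert 63: h=3, slot 3 occupied => index 4.
Table: [_, 961, 552, 483, 63]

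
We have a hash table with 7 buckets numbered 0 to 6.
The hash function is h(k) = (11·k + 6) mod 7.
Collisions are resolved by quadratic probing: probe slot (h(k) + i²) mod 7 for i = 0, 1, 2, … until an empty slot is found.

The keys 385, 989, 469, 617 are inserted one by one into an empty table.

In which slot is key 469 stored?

3

385 hashes to 6; slot 6 is free → place at 6.
989 hashes to 0; slot 0 is free → place at 0.
469 hashes to 6; 6,0 taken → place at 3.
617 hashes to 3; 3 taken → place at 4.
Table: [989, _, _, 469, 617, _, 385]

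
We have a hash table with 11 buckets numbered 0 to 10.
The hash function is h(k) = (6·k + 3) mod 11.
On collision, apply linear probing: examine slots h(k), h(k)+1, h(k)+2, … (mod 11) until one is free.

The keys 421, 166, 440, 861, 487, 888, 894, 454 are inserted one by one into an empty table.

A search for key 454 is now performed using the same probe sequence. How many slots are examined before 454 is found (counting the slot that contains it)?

421: h=10 → slot 10
166: h=9 → slot 9
440: h=3 → slot 3
861: h=10, probe 10,0 → slot 0
487: h=10, probe 10,0,1 → slot 1
888: h=7 → slot 7
894: h=10, probe 10,0,1,2 → slot 2
454: h=10, probe 10,0,1,2,3,4 → slot 4
Table: [861, 487, 894, 440, 454, _, _, 888, _, 166, 421]
Lookup 454: h=10, probe 10,0,1,2,3,4 → found at 4.

6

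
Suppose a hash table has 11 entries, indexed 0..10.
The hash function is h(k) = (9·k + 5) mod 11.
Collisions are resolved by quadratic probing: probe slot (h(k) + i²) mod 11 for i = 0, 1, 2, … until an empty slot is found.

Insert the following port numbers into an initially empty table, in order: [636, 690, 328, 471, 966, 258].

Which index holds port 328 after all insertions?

10

636 hashes to 9; slot 9 is free => place at 9.
690 hashes to 0; slot 0 is free => place at 0.
328 hashes to 9; 9 taken => place at 10.
471 hashes to 9; 9,10 taken => place at 2.
966 hashes to 9; 9,10,2 taken => place at 7.
258 hashes to 6; slot 6 is free => place at 6.
Table: [690, -, 471, -, -, -, 258, 966, -, 636, 328]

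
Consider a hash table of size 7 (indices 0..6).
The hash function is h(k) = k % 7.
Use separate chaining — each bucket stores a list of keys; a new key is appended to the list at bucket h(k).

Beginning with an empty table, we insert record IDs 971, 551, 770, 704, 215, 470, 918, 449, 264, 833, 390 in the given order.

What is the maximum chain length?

5

Insert 971: h=5, bucket 5 empty → new chain.
Insert 551: h=5, bucket 5 nonempty → append to chain.
Insert 770: h=0, bucket 0 empty → new chain.
Insert 704: h=4, bucket 4 empty → new chain.
Insert 215: h=5, bucket 5 nonempty → append to chain.
Insert 470: h=1, bucket 1 empty → new chain.
Insert 918: h=1, bucket 1 nonempty → append to chain.
Insert 449: h=1, bucket 1 nonempty → append to chain.
Insert 264: h=5, bucket 5 nonempty → append to chain.
Insert 833: h=0, bucket 0 nonempty → append to chain.
Insert 390: h=5, bucket 5 nonempty → append to chain.
Final buckets:
0: 770 -> 833
1: 470 -> 918 -> 449
2: _
3: _
4: 704
5: 971 -> 551 -> 215 -> 264 -> 390
6: _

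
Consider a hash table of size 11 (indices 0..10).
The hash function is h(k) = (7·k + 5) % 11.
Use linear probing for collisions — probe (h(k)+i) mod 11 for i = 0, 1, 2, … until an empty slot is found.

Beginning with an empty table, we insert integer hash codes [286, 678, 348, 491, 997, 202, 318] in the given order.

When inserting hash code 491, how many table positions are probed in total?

Insert 286: h=5, slot 5 empty => index 5.
Insert 678: h=10, slot 10 empty => index 10.
Insert 348: h=10, slot 10 occupied => index 0.
Insert 491: h=10, slots 10,0 occupied => index 1.
Insert 997: h=10, slots 10,0,1 occupied => index 2.
Insert 202: h=0, slots 0,1,2 occupied => index 3.
Insert 318: h=9, slot 9 empty => index 9.
Table: [348, 491, 997, 202, _, 286, _, _, _, 318, 678]

3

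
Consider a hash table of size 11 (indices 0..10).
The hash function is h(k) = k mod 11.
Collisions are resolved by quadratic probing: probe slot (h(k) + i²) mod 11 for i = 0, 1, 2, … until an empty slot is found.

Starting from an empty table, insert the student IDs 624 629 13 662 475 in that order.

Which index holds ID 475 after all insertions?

0

624: h=8 => slot 8
629: h=2 => slot 2
13: h=2, probe 2,3 => slot 3
662: h=2, probe 2,3,6 => slot 6
475: h=2, probe 2,3,6,0 => slot 0
Table: [475, _, 629, 13, _, _, 662, _, 624, _, _]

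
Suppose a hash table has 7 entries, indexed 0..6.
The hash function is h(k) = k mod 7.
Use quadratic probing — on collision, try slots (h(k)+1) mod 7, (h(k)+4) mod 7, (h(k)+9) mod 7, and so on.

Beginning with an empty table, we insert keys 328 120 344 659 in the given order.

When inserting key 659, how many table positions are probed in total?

3

328 hashes to 6; slot 6 is free -> place at 6.
120 hashes to 1; slot 1 is free -> place at 1.
344 hashes to 1; 1 taken -> place at 2.
659 hashes to 1; 1,2 taken -> place at 5.
Table: [—, 120, 344, —, —, 659, 328]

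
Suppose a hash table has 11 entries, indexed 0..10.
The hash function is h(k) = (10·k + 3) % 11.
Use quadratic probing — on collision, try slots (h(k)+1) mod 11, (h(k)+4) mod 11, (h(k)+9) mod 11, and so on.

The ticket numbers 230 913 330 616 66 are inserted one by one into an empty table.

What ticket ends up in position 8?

230 hashes to 4; slot 4 is free => place at 4.
913 hashes to 3; slot 3 is free => place at 3.
330 hashes to 3; 3,4 taken => place at 7.
616 hashes to 3; 3,4,7 taken => place at 1.
66 hashes to 3; 3,4,7,1 taken => place at 8.
Table: [., 616, ., 913, 230, ., ., 330, 66, ., .]

66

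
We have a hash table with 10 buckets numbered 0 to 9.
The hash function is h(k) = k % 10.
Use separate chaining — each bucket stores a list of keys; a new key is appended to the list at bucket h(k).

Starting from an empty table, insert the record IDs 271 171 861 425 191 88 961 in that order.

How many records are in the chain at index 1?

271 -> bucket 1
171 -> bucket 1 (collision)
861 -> bucket 1 (collision)
425 -> bucket 5
191 -> bucket 1 (collision)
88 -> bucket 8
961 -> bucket 1 (collision)
Final buckets:
0: _
1: 271 -> 171 -> 861 -> 191 -> 961
2: _
3: _
4: _
5: 425
6: _
7: _
8: 88
9: _

5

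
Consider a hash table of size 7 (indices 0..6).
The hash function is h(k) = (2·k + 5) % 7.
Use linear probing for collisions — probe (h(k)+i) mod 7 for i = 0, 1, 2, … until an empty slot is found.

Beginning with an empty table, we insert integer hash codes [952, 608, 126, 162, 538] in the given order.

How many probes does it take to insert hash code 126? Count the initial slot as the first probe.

2

Insert 952: h=5, slot 5 empty => index 5.
Insert 608: h=3, slot 3 empty => index 3.
Insert 126: h=5, slot 5 occupied => index 6.
Insert 162: h=0, slot 0 empty => index 0.
Insert 538: h=3, slot 3 occupied => index 4.
Table: [162, ., ., 608, 538, 952, 126]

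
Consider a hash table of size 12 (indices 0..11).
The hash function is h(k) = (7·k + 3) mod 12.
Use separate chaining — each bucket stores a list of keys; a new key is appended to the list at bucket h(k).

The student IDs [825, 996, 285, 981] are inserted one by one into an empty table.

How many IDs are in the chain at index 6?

Insert 825: h=6, bucket 6 empty → new chain.
Insert 996: h=3, bucket 3 empty → new chain.
Insert 285: h=6, bucket 6 nonempty → append to chain.
Insert 981: h=6, bucket 6 nonempty → append to chain.
Final buckets:
0: ∅
1: ∅
2: ∅
3: 996
4: ∅
5: ∅
6: 825 -> 285 -> 981
7: ∅
8: ∅
9: ∅
10: ∅
11: ∅

3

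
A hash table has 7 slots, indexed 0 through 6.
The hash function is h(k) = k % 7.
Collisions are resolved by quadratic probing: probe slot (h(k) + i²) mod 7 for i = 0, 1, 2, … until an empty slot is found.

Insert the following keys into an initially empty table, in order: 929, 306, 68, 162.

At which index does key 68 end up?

2

929 hashes to 5; slot 5 is free => place at 5.
306 hashes to 5; 5 taken => place at 6.
68 hashes to 5; 5,6 taken => place at 2.
162 hashes to 1; slot 1 is free => place at 1.
Table: [., 162, 68, ., ., 929, 306]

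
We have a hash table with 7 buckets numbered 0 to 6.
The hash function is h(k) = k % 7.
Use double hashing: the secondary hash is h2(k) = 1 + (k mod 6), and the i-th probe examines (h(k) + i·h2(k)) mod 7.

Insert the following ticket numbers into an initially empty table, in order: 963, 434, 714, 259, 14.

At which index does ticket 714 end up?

1

Insert 963: h=4, slot 4 empty → index 4.
Insert 434: h=0, slot 0 empty → index 0.
Insert 714: h=0, h2=1, slot 0 occupied → index 1.
Insert 259: h=0, h2=2, slot 0 occupied → index 2.
Insert 14: h=0, h2=3, slot 0 occupied → index 3.
Table: [434, 714, 259, 14, 963, —, —]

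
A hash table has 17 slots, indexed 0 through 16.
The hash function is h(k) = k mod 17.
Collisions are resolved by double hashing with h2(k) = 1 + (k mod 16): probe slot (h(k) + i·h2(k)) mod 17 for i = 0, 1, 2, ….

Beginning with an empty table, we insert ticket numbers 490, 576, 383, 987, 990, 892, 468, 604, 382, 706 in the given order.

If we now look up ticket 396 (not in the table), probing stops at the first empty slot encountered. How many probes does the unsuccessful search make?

490: h=14 -> slot 14
576: h=15 -> slot 15
383: h=9 -> slot 9
987: h=1 -> slot 1
990: h=4 -> slot 4
892: h=8 -> slot 8
468: h=9, h2=5, probe 9,14,2 -> slot 2
604: h=9, h2=13, probe 9,5 -> slot 5
382: h=8, h2=15, probe 8,6 -> slot 6
706: h=9, h2=3, probe 9,12 -> slot 12
Table: [_, 987, 468, _, 990, 604, 382, _, 892, 383, _, _, 706, _, 490, 576, _]
Lookup 396: h=5, h2=13, probe 5,1,14,10 → slot 10 empty, not found.

4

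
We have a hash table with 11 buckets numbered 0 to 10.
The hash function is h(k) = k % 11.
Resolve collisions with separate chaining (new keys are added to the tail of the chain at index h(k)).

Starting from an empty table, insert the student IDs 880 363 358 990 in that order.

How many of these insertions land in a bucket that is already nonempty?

Insert 880: h=0, bucket 0 empty → new chain.
Insert 363: h=0, bucket 0 nonempty → append to chain.
Insert 358: h=6, bucket 6 empty → new chain.
Insert 990: h=0, bucket 0 nonempty → append to chain.
Final buckets:
0: 880 -> 363 -> 990
1: -
2: -
3: -
4: -
5: -
6: 358
7: -
8: -
9: -
10: -

2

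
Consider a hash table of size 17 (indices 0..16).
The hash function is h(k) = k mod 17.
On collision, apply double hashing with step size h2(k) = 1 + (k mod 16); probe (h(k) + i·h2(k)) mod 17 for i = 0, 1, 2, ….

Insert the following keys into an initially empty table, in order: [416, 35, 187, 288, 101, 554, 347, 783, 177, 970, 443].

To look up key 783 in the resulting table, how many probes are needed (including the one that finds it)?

4

Insert 416: h=8, slot 8 empty → index 8.
Insert 35: h=1, slot 1 empty → index 1.
Insert 187: h=0, slot 0 empty → index 0.
Insert 288: h=16, slot 16 empty → index 16.
Insert 101: h=16, h2=6, slot 16 occupied → index 5.
Insert 554: h=10, slot 10 empty → index 10.
Insert 347: h=7, slot 7 empty → index 7.
Insert 783: h=1, h2=16, slots 1,0,16 occupied → index 15.
Insert 177: h=7, h2=2, slot 7 occupied → index 9.
Insert 970: h=1, h2=11, slot 1 occupied → index 12.
Insert 443: h=1, h2=12, slot 1 occupied → index 13.
Table: [187, 35, ., ., ., 101, ., 347, 416, 177, 554, ., 970, 443, ., 783, 288]
Lookup 783: h=1, h2=16, probe 1,0,16,15 → found at 15.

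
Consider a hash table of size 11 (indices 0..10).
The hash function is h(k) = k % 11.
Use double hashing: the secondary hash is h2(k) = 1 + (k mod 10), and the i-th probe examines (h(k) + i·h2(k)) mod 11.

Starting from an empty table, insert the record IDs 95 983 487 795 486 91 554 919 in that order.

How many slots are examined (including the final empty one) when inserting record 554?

4

Insert 95: h=7, slot 7 empty -> index 7.
Insert 983: h=4, slot 4 empty -> index 4.
Insert 487: h=3, slot 3 empty -> index 3.
Insert 795: h=3, h2=6, slot 3 occupied -> index 9.
Insert 486: h=2, slot 2 empty -> index 2.
Insert 91: h=3, h2=2, slot 3 occupied -> index 5.
Insert 554: h=4, h2=5, slots 4,9,3 occupied -> index 8.
Insert 919: h=6, slot 6 empty -> index 6.
Table: [∅, ∅, 486, 487, 983, 91, 919, 95, 554, 795, ∅]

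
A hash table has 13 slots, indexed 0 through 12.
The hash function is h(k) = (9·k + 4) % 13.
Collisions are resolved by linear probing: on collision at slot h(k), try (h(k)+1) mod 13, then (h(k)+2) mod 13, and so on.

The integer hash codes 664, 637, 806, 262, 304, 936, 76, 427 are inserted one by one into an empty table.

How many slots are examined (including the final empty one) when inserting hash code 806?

Insert 664: h=0, slot 0 empty => index 0.
Insert 637: h=4, slot 4 empty => index 4.
Insert 806: h=4, slot 4 occupied => index 5.
Insert 262: h=9, slot 9 empty => index 9.
Insert 304: h=10, slot 10 empty => index 10.
Insert 936: h=4, slots 4,5 occupied => index 6.
Insert 76: h=12, slot 12 empty => index 12.
Insert 427: h=12, slots 12,0 occupied => index 1.
Table: [664, 427, ., ., 637, 806, 936, ., ., 262, 304, ., 76]

2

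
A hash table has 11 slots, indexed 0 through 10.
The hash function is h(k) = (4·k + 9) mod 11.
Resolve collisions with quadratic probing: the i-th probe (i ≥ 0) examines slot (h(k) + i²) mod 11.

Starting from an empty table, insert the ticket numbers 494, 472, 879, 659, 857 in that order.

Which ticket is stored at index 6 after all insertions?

472

494: h=5 => slot 5
472: h=5, probe 5,6 => slot 6
879: h=5, probe 5,6,9 => slot 9
659: h=5, probe 5,6,9,3 => slot 3
857: h=5, probe 5,6,9,3,10 => slot 10
Table: [_, _, _, 659, _, 494, 472, _, _, 879, 857]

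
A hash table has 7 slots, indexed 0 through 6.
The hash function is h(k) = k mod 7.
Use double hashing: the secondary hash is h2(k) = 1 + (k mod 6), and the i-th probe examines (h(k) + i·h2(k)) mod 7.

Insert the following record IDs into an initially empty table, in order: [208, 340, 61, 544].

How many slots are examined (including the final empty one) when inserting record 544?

2

Insert 208: h=5, slot 5 empty → index 5.
Insert 340: h=4, slot 4 empty → index 4.
Insert 61: h=5, h2=2, slot 5 occupied → index 0.
Insert 544: h=5, h2=5, slot 5 occupied → index 3.
Table: [61, —, —, 544, 340, 208, —]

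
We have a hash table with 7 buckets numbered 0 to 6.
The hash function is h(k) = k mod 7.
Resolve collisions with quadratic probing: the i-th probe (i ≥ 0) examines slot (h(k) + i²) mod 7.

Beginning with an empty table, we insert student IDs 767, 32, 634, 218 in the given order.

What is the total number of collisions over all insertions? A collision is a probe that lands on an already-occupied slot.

4

767: h=4 → slot 4
32: h=4, probe 4,5 → slot 5
634: h=4, probe 4,5,1 → slot 1
218: h=1, probe 1,2 → slot 2
Table: [., 634, 218, ., 767, 32, .]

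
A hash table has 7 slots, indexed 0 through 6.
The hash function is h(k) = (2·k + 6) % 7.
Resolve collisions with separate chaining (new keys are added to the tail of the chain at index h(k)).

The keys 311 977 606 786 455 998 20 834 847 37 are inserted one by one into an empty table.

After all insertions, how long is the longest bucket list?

Insert 311: h=5, bucket 5 empty -> new chain.
Insert 977: h=0, bucket 0 empty -> new chain.
Insert 606: h=0, bucket 0 nonempty -> append to chain.
Insert 786: h=3, bucket 3 empty -> new chain.
Insert 455: h=6, bucket 6 empty -> new chain.
Insert 998: h=0, bucket 0 nonempty -> append to chain.
Insert 20: h=4, bucket 4 empty -> new chain.
Insert 834: h=1, bucket 1 empty -> new chain.
Insert 847: h=6, bucket 6 nonempty -> append to chain.
Insert 37: h=3, bucket 3 nonempty -> append to chain.
Final buckets:
0: 977 -> 606 -> 998
1: 834
2: .
3: 786 -> 37
4: 20
5: 311
6: 455 -> 847

3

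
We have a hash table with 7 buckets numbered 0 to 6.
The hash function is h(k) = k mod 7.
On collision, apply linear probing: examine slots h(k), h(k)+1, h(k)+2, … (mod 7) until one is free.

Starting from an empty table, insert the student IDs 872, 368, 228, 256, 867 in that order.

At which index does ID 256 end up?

Insert 872: h=4, slot 4 empty -> index 4.
Insert 368: h=4, slot 4 occupied -> index 5.
Insert 228: h=4, slots 4,5 occupied -> index 6.
Insert 256: h=4, slots 4,5,6 occupied -> index 0.
Insert 867: h=6, slots 6,0 occupied -> index 1.
Table: [256, 867, -, -, 872, 368, 228]

0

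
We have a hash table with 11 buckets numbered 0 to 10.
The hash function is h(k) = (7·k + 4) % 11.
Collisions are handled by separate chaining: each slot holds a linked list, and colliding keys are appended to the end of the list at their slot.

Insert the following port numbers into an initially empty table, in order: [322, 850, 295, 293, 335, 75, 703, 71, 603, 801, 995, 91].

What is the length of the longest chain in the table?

4

Insert 322: h=3, bucket 3 empty → new chain.
Insert 850: h=3, bucket 3 nonempty → append to chain.
Insert 295: h=1, bucket 1 empty → new chain.
Insert 293: h=9, bucket 9 empty → new chain.
Insert 335: h=6, bucket 6 empty → new chain.
Insert 75: h=1, bucket 1 nonempty → append to chain.
Insert 703: h=8, bucket 8 empty → new chain.
Insert 71: h=6, bucket 6 nonempty → append to chain.
Insert 603: h=1, bucket 1 nonempty → append to chain.
Insert 801: h=1, bucket 1 nonempty → append to chain.
Insert 995: h=6, bucket 6 nonempty → append to chain.
Insert 91: h=3, bucket 3 nonempty → append to chain.
Final buckets:
0: .
1: 295 -> 75 -> 603 -> 801
2: .
3: 322 -> 850 -> 91
4: .
5: .
6: 335 -> 71 -> 995
7: .
8: 703
9: 293
10: .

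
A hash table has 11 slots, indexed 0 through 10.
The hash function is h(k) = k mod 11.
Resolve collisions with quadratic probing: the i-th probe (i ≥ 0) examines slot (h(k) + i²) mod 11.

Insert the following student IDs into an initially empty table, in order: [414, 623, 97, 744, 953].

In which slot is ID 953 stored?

5

414 hashes to 7; slot 7 is free → place at 7.
623 hashes to 7; 7 taken → place at 8.
97 hashes to 9; slot 9 is free → place at 9.
744 hashes to 7; 7,8 taken → place at 0.
953 hashes to 7; 7,8,0 taken → place at 5.
Table: [744, ∅, ∅, ∅, ∅, 953, ∅, 414, 623, 97, ∅]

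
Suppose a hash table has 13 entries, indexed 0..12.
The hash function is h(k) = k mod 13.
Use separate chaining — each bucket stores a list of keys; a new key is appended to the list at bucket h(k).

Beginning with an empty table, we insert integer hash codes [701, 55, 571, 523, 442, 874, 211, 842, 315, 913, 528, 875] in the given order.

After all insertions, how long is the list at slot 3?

701 -> bucket 12
55 -> bucket 3
571 -> bucket 12 (collision)
523 -> bucket 3 (collision)
442 -> bucket 0
874 -> bucket 3 (collision)
211 -> bucket 3 (collision)
842 -> bucket 10
315 -> bucket 3 (collision)
913 -> bucket 3 (collision)
528 -> bucket 8
875 -> bucket 4
Final buckets:
0: 442
1: -
2: -
3: 55 -> 523 -> 874 -> 211 -> 315 -> 913
4: 875
5: -
6: -
7: -
8: 528
9: -
10: 842
11: -
12: 701 -> 571

6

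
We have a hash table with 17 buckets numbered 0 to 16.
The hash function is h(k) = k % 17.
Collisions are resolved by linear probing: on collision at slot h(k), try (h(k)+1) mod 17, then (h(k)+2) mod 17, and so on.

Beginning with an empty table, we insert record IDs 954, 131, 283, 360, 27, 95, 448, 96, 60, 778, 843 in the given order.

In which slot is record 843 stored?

954 hashes to 2; slot 2 is free => place at 2.
131 hashes to 12; slot 12 is free => place at 12.
283 hashes to 11; slot 11 is free => place at 11.
360 hashes to 3; slot 3 is free => place at 3.
27 hashes to 10; slot 10 is free => place at 10.
95 hashes to 10; 10,11,12 taken => place at 13.
448 hashes to 6; slot 6 is free => place at 6.
96 hashes to 11; 11,12,13 taken => place at 14.
60 hashes to 9; slot 9 is free => place at 9.
778 hashes to 13; 13,14 taken => place at 15.
843 hashes to 10; 10,11,12,13,14,15 taken => place at 16.
Table: [_, _, 954, 360, _, _, 448, _, _, 60, 27, 283, 131, 95, 96, 778, 843]

16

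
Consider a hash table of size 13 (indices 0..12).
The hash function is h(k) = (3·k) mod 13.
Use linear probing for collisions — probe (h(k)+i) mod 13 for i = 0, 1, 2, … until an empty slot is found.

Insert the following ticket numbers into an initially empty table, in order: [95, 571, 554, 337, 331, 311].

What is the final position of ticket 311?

95 hashes to 12; slot 12 is free => place at 12.
571 hashes to 10; slot 10 is free => place at 10.
554 hashes to 11; slot 11 is free => place at 11.
337 hashes to 10; 10,11,12 taken => place at 0.
331 hashes to 5; slot 5 is free => place at 5.
311 hashes to 10; 10,11,12,0 taken => place at 1.
Table: [337, 311, -, -, -, 331, -, -, -, -, 571, 554, 95]

1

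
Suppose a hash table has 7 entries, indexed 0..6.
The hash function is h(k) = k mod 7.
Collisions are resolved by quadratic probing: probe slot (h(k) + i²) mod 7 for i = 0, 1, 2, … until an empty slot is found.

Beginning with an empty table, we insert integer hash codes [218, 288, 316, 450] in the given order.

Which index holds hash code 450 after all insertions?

218 hashes to 1; slot 1 is free -> place at 1.
288 hashes to 1; 1 taken -> place at 2.
316 hashes to 1; 1,2 taken -> place at 5.
450 hashes to 2; 2 taken -> place at 3.
Table: [∅, 218, 288, 450, ∅, 316, ∅]

3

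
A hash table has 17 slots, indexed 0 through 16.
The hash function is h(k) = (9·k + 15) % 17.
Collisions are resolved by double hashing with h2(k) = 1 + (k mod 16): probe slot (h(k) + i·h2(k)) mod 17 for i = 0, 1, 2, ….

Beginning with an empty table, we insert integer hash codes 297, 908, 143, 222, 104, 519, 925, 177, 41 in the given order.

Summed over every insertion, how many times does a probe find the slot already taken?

297: h=2 => slot 2
908: h=10 => slot 10
143: h=10, h2=16, probe 10,9 => slot 9
222: h=7 => slot 7
104: h=16 => slot 16
519: h=11 => slot 11
925: h=10, h2=14, probe 10,7,4 => slot 4
177: h=10, h2=2, probe 10,12 => slot 12
41: h=10, h2=10, probe 10,3 => slot 3
Table: [-, -, 297, 41, 925, -, -, 222, -, 143, 908, 519, 177, -, -, -, 104]

5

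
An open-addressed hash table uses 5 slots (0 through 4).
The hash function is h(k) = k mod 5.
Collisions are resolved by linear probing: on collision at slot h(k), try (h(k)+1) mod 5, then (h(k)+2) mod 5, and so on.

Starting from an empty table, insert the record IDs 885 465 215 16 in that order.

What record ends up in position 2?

885: h=0 → slot 0
465: h=0, probe 0,1 → slot 1
215: h=0, probe 0,1,2 → slot 2
16: h=1, probe 1,2,3 → slot 3
Table: [885, 465, 215, 16, _]

215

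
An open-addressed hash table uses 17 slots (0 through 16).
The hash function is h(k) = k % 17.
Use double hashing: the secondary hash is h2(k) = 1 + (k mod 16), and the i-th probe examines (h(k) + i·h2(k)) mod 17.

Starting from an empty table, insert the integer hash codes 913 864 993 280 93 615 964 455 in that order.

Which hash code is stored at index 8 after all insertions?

Insert 913: h=12, slot 12 empty => index 12.
Insert 864: h=14, slot 14 empty => index 14.
Insert 993: h=7, slot 7 empty => index 7.
Insert 280: h=8, slot 8 empty => index 8.
Insert 93: h=8, h2=14, slot 8 occupied => index 5.
Insert 615: h=3, slot 3 empty => index 3.
Insert 964: h=12, h2=5, slot 12 occupied => index 0.
Insert 455: h=13, slot 13 empty => index 13.
Table: [964, _, _, 615, _, 93, _, 993, 280, _, _, _, 913, 455, 864, _, _]

280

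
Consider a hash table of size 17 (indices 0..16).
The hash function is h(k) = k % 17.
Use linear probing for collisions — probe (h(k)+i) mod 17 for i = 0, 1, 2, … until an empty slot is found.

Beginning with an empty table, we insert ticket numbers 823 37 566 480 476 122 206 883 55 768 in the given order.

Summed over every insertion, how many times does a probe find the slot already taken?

823 hashes to 7; slot 7 is free → place at 7.
37 hashes to 3; slot 3 is free → place at 3.
566 hashes to 5; slot 5 is free → place at 5.
480 hashes to 4; slot 4 is free → place at 4.
476 hashes to 0; slot 0 is free → place at 0.
122 hashes to 3; 3,4,5 taken → place at 6.
206 hashes to 2; slot 2 is free → place at 2.
883 hashes to 16; slot 16 is free → place at 16.
55 hashes to 4; 4,5,6,7 taken → place at 8.
768 hashes to 3; 3,4,5,6,7,8 taken → place at 9.
Table: [476, ., 206, 37, 480, 566, 122, 823, 55, 768, ., ., ., ., ., ., 883]

13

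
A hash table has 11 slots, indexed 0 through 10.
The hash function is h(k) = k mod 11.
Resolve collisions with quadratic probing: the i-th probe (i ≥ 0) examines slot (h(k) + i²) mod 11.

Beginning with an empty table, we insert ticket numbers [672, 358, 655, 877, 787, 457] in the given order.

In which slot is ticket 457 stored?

672: h=1 → slot 1
358: h=6 → slot 6
655: h=6, probe 6,7 → slot 7
877: h=8 → slot 8
787: h=6, probe 6,7,10 → slot 10
457: h=6, probe 6,7,10,4 → slot 4
Table: [_, 672, _, _, 457, _, 358, 655, 877, _, 787]

4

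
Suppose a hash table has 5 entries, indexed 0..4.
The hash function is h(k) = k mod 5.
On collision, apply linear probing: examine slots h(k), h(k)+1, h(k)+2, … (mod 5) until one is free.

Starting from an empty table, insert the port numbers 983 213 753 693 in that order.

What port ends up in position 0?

753

Insert 983: h=3, slot 3 empty → index 3.
Insert 213: h=3, slot 3 occupied → index 4.
Insert 753: h=3, slots 3,4 occupied → index 0.
Insert 693: h=3, slots 3,4,0 occupied → index 1.
Table: [753, 693, _, 983, 213]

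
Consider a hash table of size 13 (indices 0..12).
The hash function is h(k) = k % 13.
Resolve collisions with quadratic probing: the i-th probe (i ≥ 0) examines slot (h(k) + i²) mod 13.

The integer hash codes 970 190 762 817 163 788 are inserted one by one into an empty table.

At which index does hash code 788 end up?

970 hashes to 8; slot 8 is free → place at 8.
190 hashes to 8; 8 taken → place at 9.
762 hashes to 8; 8,9 taken → place at 12.
817 hashes to 11; slot 11 is free → place at 11.
163 hashes to 7; slot 7 is free → place at 7.
788 hashes to 8; 8,9,12 taken → place at 4.
Table: [-, -, -, -, 788, -, -, 163, 970, 190, -, 817, 762]

4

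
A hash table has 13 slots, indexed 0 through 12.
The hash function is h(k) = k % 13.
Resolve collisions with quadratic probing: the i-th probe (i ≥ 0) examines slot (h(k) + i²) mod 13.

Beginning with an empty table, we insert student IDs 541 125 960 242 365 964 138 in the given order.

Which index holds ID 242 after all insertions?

541: h=8 -> slot 8
125: h=8, probe 8,9 -> slot 9
960: h=11 -> slot 11
242: h=8, probe 8,9,12 -> slot 12
365: h=1 -> slot 1
964: h=2 -> slot 2
138: h=8, probe 8,9,12,4 -> slot 4
Table: [., 365, 964, ., 138, ., ., ., 541, 125, ., 960, 242]

12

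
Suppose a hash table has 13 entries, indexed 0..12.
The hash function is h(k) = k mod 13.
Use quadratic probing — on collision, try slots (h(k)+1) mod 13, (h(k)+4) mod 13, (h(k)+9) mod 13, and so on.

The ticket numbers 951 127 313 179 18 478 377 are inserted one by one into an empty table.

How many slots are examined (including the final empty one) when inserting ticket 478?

4

951 hashes to 2; slot 2 is free → place at 2.
127 hashes to 10; slot 10 is free → place at 10.
313 hashes to 1; slot 1 is free → place at 1.
179 hashes to 10; 10 taken → place at 11.
18 hashes to 5; slot 5 is free → place at 5.
478 hashes to 10; 10,11,1 taken → place at 6.
377 hashes to 0; slot 0 is free → place at 0.
Table: [377, 313, 951, _, _, 18, 478, _, _, _, 127, 179, _]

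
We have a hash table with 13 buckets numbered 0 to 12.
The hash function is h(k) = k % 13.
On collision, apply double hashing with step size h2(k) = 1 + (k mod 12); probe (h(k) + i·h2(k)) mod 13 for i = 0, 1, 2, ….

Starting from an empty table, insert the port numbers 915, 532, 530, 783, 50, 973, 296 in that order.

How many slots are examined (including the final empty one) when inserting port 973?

2

Insert 915: h=5, slot 5 empty -> index 5.
Insert 532: h=12, slot 12 empty -> index 12.
Insert 530: h=10, slot 10 empty -> index 10.
Insert 783: h=3, slot 3 empty -> index 3.
Insert 50: h=11, slot 11 empty -> index 11.
Insert 973: h=11, h2=2, slot 11 occupied -> index 0.
Insert 296: h=10, h2=9, slot 10 occupied -> index 6.
Table: [973, ., ., 783, ., 915, 296, ., ., ., 530, 50, 532]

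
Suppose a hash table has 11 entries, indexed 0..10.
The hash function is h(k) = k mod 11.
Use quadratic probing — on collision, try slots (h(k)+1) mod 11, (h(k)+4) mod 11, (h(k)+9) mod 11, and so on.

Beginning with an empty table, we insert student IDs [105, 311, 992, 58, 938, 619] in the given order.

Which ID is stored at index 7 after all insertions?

Insert 105: h=6, slot 6 empty => index 6.
Insert 311: h=3, slot 3 empty => index 3.
Insert 992: h=2, slot 2 empty => index 2.
Insert 58: h=3, slot 3 occupied => index 4.
Insert 938: h=3, slots 3,4 occupied => index 7.
Insert 619: h=3, slots 3,4,7 occupied => index 1.
Table: [_, 619, 992, 311, 58, _, 105, 938, _, _, _]

938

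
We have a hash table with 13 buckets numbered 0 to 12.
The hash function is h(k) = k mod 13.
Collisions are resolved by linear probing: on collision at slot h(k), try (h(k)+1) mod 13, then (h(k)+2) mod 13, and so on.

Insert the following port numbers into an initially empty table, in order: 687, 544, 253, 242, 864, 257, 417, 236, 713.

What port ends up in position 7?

864

687: h=11 => slot 11
544: h=11, probe 11,12 => slot 12
253: h=6 => slot 6
242: h=8 => slot 8
864: h=6, probe 6,7 => slot 7
257: h=10 => slot 10
417: h=1 => slot 1
236: h=2 => slot 2
713: h=11, probe 11,12,0 => slot 0
Table: [713, 417, 236, -, -, -, 253, 864, 242, -, 257, 687, 544]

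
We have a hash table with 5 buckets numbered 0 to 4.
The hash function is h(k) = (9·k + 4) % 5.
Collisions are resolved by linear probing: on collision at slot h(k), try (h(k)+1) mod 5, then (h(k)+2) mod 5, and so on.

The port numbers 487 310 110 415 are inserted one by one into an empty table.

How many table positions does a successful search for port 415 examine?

3

Insert 487: h=2, slot 2 empty => index 2.
Insert 310: h=4, slot 4 empty => index 4.
Insert 110: h=4, slot 4 occupied => index 0.
Insert 415: h=4, slots 4,0 occupied => index 1.
Table: [110, 415, 487, ∅, 310]
Lookup 415: h=4, probe 4,0,1 → found at 1.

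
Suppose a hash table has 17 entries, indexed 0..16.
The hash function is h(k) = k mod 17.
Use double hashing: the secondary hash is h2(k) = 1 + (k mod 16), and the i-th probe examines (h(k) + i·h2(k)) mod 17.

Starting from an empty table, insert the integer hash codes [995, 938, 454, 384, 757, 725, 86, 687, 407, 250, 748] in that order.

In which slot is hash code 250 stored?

6

995 hashes to 9; slot 9 is free => place at 9.
938 hashes to 3; slot 3 is free => place at 3.
454 hashes to 12; slot 12 is free => place at 12.
384 hashes to 10; slot 10 is free => place at 10.
757 hashes to 9, h2=6; 9 taken => place at 15.
725 hashes to 11; slot 11 is free => place at 11.
86 hashes to 1; slot 1 is free => place at 1.
687 hashes to 7; slot 7 is free => place at 7.
407 hashes to 16; slot 16 is free => place at 16.
250 hashes to 12, h2=11; 12 taken => place at 6.
748 hashes to 0; slot 0 is free => place at 0.
Table: [748, 86, -, 938, -, -, 250, 687, -, 995, 384, 725, 454, -, -, 757, 407]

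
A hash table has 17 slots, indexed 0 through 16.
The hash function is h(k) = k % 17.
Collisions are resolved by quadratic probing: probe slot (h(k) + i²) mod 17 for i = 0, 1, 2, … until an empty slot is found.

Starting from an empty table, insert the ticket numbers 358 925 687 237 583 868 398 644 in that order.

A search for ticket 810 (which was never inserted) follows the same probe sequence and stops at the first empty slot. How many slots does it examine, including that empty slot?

2

358: h=1 => slot 1
925: h=7 => slot 7
687: h=7, probe 7,8 => slot 8
237: h=16 => slot 16
583: h=5 => slot 5
868: h=1, probe 1,2 => slot 2
398: h=7, probe 7,8,11 => slot 11
644: h=15 => slot 15
Table: [., 358, 868, ., ., 583, ., 925, 687, ., ., 398, ., ., ., 644, 237]
Lookup 810: h=11, probe 11,12 → slot 12 empty, not found.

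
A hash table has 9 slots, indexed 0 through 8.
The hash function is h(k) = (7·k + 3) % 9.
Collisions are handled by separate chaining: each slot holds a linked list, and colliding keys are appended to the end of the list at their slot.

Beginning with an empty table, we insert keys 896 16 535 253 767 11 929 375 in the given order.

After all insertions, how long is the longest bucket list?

Insert 896: h=2, bucket 2 empty -> new chain.
Insert 16: h=7, bucket 7 empty -> new chain.
Insert 535: h=4, bucket 4 empty -> new chain.
Insert 253: h=1, bucket 1 empty -> new chain.
Insert 767: h=8, bucket 8 empty -> new chain.
Insert 11: h=8, bucket 8 nonempty -> append to chain.
Insert 929: h=8, bucket 8 nonempty -> append to chain.
Insert 375: h=0, bucket 0 empty -> new chain.
Final buckets:
0: 375
1: 253
2: 896
3: _
4: 535
5: _
6: _
7: 16
8: 767 -> 11 -> 929

3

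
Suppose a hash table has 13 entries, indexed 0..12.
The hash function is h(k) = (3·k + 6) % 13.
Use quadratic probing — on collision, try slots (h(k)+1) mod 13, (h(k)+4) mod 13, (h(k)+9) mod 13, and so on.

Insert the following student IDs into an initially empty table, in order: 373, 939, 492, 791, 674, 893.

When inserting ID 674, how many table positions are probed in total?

3

373: h=7 => slot 7
939: h=2 => slot 2
492: h=0 => slot 0
791: h=0, probe 0,1 => slot 1
674: h=0, probe 0,1,4 => slot 4
893: h=7, probe 7,8 => slot 8
Table: [492, 791, 939, -, 674, -, -, 373, 893, -, -, -, -]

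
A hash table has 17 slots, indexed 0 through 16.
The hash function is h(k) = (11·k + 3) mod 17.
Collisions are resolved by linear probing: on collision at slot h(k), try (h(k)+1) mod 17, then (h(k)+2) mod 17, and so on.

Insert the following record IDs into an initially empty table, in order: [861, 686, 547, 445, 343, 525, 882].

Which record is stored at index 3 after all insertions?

445

861 hashes to 5; slot 5 is free → place at 5.
686 hashes to 1; slot 1 is free → place at 1.
547 hashes to 2; slot 2 is free → place at 2.
445 hashes to 2; 2 taken → place at 3.
343 hashes to 2; 2,3 taken → place at 4.
525 hashes to 15; slot 15 is free → place at 15.
882 hashes to 15; 15 taken → place at 16.
Table: [_, 686, 547, 445, 343, 861, _, _, _, _, _, _, _, _, _, 525, 882]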